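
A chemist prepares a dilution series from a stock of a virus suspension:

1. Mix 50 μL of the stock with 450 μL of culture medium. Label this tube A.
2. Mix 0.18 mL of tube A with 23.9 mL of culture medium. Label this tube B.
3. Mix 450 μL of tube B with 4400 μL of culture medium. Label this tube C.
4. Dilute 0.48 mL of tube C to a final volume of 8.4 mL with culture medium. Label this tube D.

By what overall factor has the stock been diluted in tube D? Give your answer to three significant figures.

2.52 × 10^5

Step 1: 50 μL + 450 μL = 500 μL total → factor 500/50 = 10
Step 2: 0.18 mL + 23.9 mL = 24.08 mL total → factor 24.08/0.18 = 133.78
Step 3: 450 μL + 4400 μL = 4850 μL total → factor 4850/450 = 10.778
Step 4: 0.48 mL brought to 8.4 mL → factor 8.4/0.48 = 17.5
Overall dilution factor = 10 × 133.78 × 10.778 × 17.5 = 2.5232 × 10^5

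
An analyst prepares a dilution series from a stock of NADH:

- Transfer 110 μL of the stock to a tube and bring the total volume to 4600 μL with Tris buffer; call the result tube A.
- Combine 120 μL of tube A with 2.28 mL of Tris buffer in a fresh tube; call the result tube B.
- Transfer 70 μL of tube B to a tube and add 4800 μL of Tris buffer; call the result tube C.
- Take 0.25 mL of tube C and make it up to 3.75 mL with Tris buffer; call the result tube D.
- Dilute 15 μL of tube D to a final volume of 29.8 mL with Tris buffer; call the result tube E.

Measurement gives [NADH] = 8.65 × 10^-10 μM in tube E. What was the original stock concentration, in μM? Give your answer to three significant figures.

1.50 μM

Step 1: 110 μL brought to 4600 μL → factor 4600/110 = 41.818
Step 2: 120 μL + 2.28 mL = 2400 μL total → factor 2400/120 = 20
Step 3: 70 μL + 4800 μL = 4870 μL total → factor 4870/70 = 69.571
Step 4: 0.25 mL brought to 3.75 mL → factor 3.75/0.25 = 15
Step 5: 15 μL brought to 29.8 mL → factor 29800/15 = 1986.7
Overall dilution factor = 41.818 × 20 × 69.571 × 15 × 1986.7 = 1.734 × 10^9
Stock = 8.65 × 10^-10 μM × 1.734 × 10^9 = 1.50 μM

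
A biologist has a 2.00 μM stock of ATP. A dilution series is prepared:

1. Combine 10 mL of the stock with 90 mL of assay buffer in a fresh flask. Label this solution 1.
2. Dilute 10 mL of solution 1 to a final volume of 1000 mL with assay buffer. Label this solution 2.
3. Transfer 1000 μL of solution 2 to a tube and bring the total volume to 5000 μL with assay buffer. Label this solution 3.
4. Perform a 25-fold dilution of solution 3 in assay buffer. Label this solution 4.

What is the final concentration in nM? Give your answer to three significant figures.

Step 1: 10 mL + 90 mL = 100 mL total → factor 100/10 = 10
Step 2: 10 mL brought to 1000 mL → factor 1000/10 = 100
Step 3: 1000 μL brought to 5000 μL → factor 5000/1000 = 5
Step 4: 25-fold → factor 25
Overall dilution factor = 10 × 100 × 5 × 25 = 1.25 × 10^5
Final = 2.00 μM / 1.25 × 10^5 = 1.600 × 10^-5 μM = 0.0160 nM

0.0160 nM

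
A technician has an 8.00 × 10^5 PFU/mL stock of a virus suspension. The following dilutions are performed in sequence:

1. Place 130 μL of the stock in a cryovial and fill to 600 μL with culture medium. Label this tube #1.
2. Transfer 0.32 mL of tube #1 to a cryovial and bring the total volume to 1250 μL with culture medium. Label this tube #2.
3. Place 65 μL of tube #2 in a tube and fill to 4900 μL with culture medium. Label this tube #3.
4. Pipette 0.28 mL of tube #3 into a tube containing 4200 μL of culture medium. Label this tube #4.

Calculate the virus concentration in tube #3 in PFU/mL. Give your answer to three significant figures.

Step 1: 130 μL brought to 600 μL → factor 600/130 = 4.6154
Step 2: 0.32 mL brought to 1250 μL → factor 1.25/0.32 = 3.9062
Step 3: 65 μL brought to 4900 μL → factor 4900/65 = 75.385
Dilution factor through tube #3 = 4.6154 × 3.9062 × 75.385 = 1359.1
[tube #3] = 8.00 × 10^5 PFU/mL / 1359.1 = 589 PFU/mL

589 PFU/mL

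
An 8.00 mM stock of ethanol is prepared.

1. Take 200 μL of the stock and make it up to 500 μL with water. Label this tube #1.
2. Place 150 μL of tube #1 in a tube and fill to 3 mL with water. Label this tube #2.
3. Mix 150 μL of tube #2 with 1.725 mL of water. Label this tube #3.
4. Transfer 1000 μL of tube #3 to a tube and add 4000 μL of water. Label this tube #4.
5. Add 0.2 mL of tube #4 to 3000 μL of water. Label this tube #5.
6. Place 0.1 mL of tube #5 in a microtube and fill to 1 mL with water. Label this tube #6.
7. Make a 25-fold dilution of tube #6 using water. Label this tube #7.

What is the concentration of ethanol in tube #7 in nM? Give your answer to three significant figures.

0.640 nM

Step 1: 200 μL brought to 500 μL → factor 500/200 = 2.5
Step 2: 150 μL brought to 3 mL → factor 3000/150 = 20
Step 3: 150 μL + 1.725 mL = 1875 μL total → factor 1875/150 = 12.5
Step 4: 1000 μL + 4000 μL = 5000 μL total → factor 5000/1000 = 5
Step 5: 0.2 mL + 3000 μL = 3.2 mL total → factor 3.2/0.2 = 16
Step 6: 0.1 mL brought to 1 mL → factor 1/0.1 = 10
Step 7: 25-fold → factor 25
Overall dilution factor = 2.5 × 20 × 12.5 × 5 × 16 × 10 × 25 = 1.25 × 10^7
Final = 8.00 mM / 1.25 × 10^7 = 6.400 × 10^-7 mM = 0.640 nM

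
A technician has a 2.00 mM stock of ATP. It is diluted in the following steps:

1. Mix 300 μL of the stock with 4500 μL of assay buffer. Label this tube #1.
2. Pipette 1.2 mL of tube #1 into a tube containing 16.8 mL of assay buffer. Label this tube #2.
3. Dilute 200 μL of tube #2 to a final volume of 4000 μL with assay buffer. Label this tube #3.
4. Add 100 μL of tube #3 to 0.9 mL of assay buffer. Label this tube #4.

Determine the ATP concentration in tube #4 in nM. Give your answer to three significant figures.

41.7 nM

Step 1: 300 μL + 4500 μL = 4800 μL total → factor 4800/300 = 16
Step 2: 1.2 mL + 16.8 mL = 18 mL total → factor 18/1.2 = 15
Step 3: 200 μL brought to 4000 μL → factor 4000/200 = 20
Step 4: 100 μL + 0.9 mL = 1000 μL total → factor 1000/100 = 10
Overall dilution factor = 16 × 15 × 20 × 10 = 48000
Final = 2.00 mM / 48000 = 4.167 × 10^-5 mM = 41.7 nM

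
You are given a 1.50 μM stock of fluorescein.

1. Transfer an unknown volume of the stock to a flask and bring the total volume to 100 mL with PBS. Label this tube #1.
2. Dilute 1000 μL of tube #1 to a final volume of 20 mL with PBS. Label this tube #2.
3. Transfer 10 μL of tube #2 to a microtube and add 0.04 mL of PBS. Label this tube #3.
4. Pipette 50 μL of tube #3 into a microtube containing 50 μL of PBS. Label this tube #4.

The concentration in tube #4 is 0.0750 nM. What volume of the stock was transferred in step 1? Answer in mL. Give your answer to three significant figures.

Step 1: v brought to 100 mL → factor = 100 mL/v
Step 2: 1000 μL brought to 20 mL → factor 20000/1000 = 20
Step 3: 10 μL + 0.04 mL = 50 μL total → factor 50/10 = 5
Step 4: 50 μL + 50 μL = 100 μL total → factor 100/50 = 2
Product of known-step factors = 200
Overall factor = 1.50 μM / (0.0750 nM) = 20000
Step-1 factor = 20000 / 200 = 100
v = 100 mL / 100 = 1.00 mL

1.00 mL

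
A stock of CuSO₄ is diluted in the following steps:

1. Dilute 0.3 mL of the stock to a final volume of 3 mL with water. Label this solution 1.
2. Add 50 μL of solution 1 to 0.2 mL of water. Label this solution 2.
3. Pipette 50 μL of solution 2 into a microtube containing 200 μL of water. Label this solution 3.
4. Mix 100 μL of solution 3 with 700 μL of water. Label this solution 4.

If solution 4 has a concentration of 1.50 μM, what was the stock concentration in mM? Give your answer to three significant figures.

3.00 mM

Step 1: 0.3 mL brought to 3 mL → factor 3/0.3 = 10
Step 2: 50 μL + 0.2 mL = 250 μL total → factor 250/50 = 5
Step 3: 50 μL + 200 μL = 250 μL total → factor 250/50 = 5
Step 4: 100 μL + 700 μL = 800 μL total → factor 800/100 = 8
Overall dilution factor = 10 × 5 × 5 × 8 = 2000
Stock = 1.50 μM × 2000 = 3000 μM = 3.00 mM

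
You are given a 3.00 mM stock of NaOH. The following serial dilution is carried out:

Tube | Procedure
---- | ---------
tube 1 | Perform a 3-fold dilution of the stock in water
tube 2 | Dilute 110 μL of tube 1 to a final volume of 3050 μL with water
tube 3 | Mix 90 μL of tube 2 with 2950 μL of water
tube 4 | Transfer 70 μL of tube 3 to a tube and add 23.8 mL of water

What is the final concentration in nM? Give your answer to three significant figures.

Step 1: 3-fold → factor 3
Step 2: 110 μL brought to 3050 μL → factor 3050/110 = 27.727
Step 3: 90 μL + 2950 μL = 3040 μL total → factor 3040/90 = 33.778
Step 4: 70 μL + 23.8 mL = 23870 μL total → factor 23870/70 = 341
Overall dilution factor = 3 × 27.727 × 33.778 × 341 = 9.5811 × 10^5
Final = 3.00 mM / 9.5811 × 10^5 = 3.131 × 10^-6 mM = 3.13 nM

3.13 nM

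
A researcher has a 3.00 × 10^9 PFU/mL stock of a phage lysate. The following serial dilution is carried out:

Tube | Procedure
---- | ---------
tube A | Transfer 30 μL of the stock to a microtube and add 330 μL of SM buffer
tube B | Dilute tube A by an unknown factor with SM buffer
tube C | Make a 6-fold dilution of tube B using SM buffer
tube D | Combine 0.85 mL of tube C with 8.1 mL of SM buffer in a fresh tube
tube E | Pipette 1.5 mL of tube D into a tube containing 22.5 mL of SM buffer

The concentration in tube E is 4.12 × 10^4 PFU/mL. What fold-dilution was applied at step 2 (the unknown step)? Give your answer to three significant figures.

Step 1: 30 μL + 330 μL = 360 μL total → factor 360/30 = 12
Step 2: unknown factor x
Step 3: 6-fold → factor 6
Step 4: 0.85 mL + 8.1 mL = 8.95 mL total → factor 8.95/0.85 = 10.529
Step 5: 1.5 mL + 22.5 mL = 24 mL total → factor 24/1.5 = 16
Product of known-step factors = 12130
Overall factor = 3.00 × 10^9 PFU/mL / (4.12 × 10^4 PFU/mL) = 72816
x = 72816 / 12130 = 6.00

6.00-fold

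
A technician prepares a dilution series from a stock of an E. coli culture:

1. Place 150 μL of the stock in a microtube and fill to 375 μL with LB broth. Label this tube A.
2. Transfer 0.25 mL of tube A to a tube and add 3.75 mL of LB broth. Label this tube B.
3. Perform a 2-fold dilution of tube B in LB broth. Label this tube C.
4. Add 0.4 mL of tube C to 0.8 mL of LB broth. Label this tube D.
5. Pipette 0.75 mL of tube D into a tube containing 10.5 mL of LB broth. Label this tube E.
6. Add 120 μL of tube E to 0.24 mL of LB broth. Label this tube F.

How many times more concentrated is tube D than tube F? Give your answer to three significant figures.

45.0

Step 1: 150 μL brought to 375 μL → factor 375/150 = 2.5
Step 2: 0.25 mL + 3.75 mL = 4 mL total → factor 4/0.25 = 16
Step 3: 2-fold → factor 2
Step 4: 0.4 mL + 0.8 mL = 1.2 mL total → factor 1.2/0.4 = 3
Step 5: 0.75 mL + 10.5 mL = 11.25 mL total → factor 11.25/0.75 = 15
Step 6: 120 μL + 0.24 mL = 360 μL total → factor 360/120 = 3
Dilution factor to tube D = 240; to tube F = 10800
[tube D]/[tube F] = (factor to tube F)/(factor to tube D) = 10800/240 = 45.0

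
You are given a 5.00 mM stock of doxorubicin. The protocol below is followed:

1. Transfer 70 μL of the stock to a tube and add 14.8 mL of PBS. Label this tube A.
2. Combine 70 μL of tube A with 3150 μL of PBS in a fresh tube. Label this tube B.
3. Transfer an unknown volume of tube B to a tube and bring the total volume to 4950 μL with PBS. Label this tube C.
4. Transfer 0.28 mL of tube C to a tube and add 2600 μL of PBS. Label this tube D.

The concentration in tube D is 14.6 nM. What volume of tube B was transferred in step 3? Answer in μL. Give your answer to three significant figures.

1.45 × 10^3 μL

Step 1: 70 μL + 14.8 mL = 14870 μL total → factor 14870/70 = 212.43
Step 2: 70 μL + 3150 μL = 3220 μL total → factor 3220/70 = 46
Step 3: v brought to 4950 μL → factor = 4950 μL/v
Step 4: 0.28 mL + 2600 μL = 2.88 mL total → factor 2.88/0.28 = 10.286
Product of known-step factors = 1.0051 × 10^5
Overall factor = 5.00 mM / (14.6 nM) = 3.4247 × 10^5
Step-3 factor = 3.4247 × 10^5 / 1.0051 × 10^5 = 3.4073
v = 4950 μL / 3.4073 = 1.45 × 10^3 μL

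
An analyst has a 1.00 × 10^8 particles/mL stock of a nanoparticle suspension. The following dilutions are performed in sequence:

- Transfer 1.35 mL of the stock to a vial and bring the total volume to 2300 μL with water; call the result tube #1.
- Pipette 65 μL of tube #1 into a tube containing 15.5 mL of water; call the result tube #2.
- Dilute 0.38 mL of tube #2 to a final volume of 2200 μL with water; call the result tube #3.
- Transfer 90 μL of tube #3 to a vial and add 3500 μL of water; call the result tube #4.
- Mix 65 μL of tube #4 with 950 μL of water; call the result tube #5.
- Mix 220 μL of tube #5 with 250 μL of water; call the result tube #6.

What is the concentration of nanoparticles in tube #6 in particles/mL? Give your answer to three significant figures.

Step 1: 1.35 mL brought to 2300 μL → factor 2.3/1.35 = 1.7037
Step 2: 65 μL + 15.5 mL = 15565 μL total → factor 15565/65 = 239.46
Step 3: 0.38 mL brought to 2200 μL → factor 2.2/0.38 = 5.7895
Step 4: 90 μL + 3500 μL = 3590 μL total → factor 3590/90 = 39.889
Step 5: 65 μL + 950 μL = 1015 μL total → factor 1015/65 = 15.615
Step 6: 220 μL + 250 μL = 470 μL total → factor 470/220 = 2.1364
Overall dilution factor = 1.7037 × 239.46 × 5.7895 × 39.889 × 15.615 × 2.1364 = 3.143 × 10^6
Final = 1.00 × 10^8 particles/mL / 3.143 × 10^6 = 31.8 particles/mL

31.8 particles/mL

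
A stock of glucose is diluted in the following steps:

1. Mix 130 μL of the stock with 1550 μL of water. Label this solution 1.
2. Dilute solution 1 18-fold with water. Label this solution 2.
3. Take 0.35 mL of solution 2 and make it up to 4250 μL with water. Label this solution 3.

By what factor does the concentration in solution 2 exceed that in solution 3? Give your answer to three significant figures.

12.1

Step 1: 130 μL + 1550 μL = 1680 μL total → factor 1680/130 = 12.923
Step 2: 18-fold → factor 18
Step 3: 0.35 mL brought to 4250 μL → factor 4.25/0.35 = 12.143
Dilution factor to solution 2 = 232.62; to solution 3 = 2824.6
[solution 2]/[solution 3] = (factor to solution 3)/(factor to solution 2) = 2824.6/232.62 = 12.1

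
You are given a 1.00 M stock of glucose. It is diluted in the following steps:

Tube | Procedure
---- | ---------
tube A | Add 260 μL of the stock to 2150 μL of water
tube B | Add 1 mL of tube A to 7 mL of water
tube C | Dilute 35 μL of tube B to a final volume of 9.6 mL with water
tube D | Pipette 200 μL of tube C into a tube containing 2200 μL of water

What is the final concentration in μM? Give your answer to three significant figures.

Step 1: 260 μL + 2150 μL = 2410 μL total → factor 2410/260 = 9.2692
Step 2: 1 mL + 7 mL = 8 mL total → factor 8/1 = 8
Step 3: 35 μL brought to 9.6 mL → factor 9600/35 = 274.29
Step 4: 200 μL + 2200 μL = 2400 μL total → factor 2400/200 = 12
Overall dilution factor = 9.2692 × 8 × 274.29 × 12 = 2.4407 × 10^5
Final = 1.00 M / 2.4407 × 10^5 = 4.097 × 10^-6 M = 4.10 μM

4.10 μM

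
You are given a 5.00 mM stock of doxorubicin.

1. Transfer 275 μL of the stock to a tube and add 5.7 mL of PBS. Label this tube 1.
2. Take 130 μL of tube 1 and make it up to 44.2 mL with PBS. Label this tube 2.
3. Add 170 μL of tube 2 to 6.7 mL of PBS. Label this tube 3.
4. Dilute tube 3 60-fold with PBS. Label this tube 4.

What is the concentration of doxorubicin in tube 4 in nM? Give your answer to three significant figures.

0.279 nM

Step 1: 275 μL + 5.7 mL = 5975 μL total → factor 5975/275 = 21.727
Step 2: 130 μL brought to 44.2 mL → factor 44200/130 = 340
Step 3: 170 μL + 6.7 mL = 6870 μL total → factor 6870/170 = 40.412
Step 4: 60-fold → factor 60
Overall dilution factor = 21.727 × 340 × 40.412 × 60 = 1.7912 × 10^7
Final = 5.00 mM / 1.7912 × 10^7 = 2.791 × 10^-7 mM = 0.279 nM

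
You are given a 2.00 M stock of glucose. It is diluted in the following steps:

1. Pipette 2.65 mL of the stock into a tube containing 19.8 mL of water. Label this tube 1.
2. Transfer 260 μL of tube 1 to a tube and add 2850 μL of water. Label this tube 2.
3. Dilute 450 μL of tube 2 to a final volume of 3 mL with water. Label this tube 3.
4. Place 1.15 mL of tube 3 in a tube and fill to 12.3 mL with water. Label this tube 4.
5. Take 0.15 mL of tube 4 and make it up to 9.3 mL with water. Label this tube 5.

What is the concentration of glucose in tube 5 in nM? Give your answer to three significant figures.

Step 1: 2.65 mL + 19.8 mL = 22.45 mL total → factor 22.45/2.65 = 8.4717
Step 2: 260 μL + 2850 μL = 3110 μL total → factor 3110/260 = 11.962
Step 3: 450 μL brought to 3 mL → factor 3000/450 = 6.6667
Step 4: 1.15 mL brought to 12.3 mL → factor 12.3/1.15 = 10.696
Step 5: 0.15 mL brought to 9.3 mL → factor 9.3/0.15 = 62
Overall dilution factor = 8.4717 × 11.962 × 6.6667 × 10.696 × 62 = 4.4799 × 10^5
Final = 2.00 M / 4.4799 × 10^5 = 4.464 × 10^-6 M = 4.46 × 10^3 nM

4.46 × 10^3 nM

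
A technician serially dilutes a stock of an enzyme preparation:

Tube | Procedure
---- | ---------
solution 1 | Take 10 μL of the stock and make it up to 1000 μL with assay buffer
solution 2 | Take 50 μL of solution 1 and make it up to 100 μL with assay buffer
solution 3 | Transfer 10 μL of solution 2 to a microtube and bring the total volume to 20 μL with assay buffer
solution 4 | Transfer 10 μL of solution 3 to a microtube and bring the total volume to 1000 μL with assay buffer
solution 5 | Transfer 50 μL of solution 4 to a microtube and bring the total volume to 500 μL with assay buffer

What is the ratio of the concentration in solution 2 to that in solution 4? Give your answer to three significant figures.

Step 1: 10 μL brought to 1000 μL → factor 1000/10 = 100
Step 2: 50 μL brought to 100 μL → factor 100/50 = 2
Step 3: 10 μL brought to 20 μL → factor 20/10 = 2
Step 4: 10 μL brought to 1000 μL → factor 1000/10 = 100
Dilution factor to solution 2 = 200; to solution 4 = 40000
[solution 2]/[solution 4] = (factor to solution 4)/(factor to solution 2) = 40000/200 = 200

200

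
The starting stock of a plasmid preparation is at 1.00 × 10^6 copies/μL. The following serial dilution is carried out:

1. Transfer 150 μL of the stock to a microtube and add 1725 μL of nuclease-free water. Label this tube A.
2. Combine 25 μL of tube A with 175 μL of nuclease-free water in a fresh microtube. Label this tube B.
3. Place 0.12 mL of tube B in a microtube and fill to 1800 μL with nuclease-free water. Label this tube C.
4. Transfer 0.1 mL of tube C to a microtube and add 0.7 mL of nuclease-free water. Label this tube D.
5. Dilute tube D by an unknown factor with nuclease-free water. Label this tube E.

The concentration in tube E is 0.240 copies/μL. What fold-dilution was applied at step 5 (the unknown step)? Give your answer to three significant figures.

Step 1: 150 μL + 1725 μL = 1875 μL total → factor 1875/150 = 12.5
Step 2: 25 μL + 175 μL = 200 μL total → factor 200/25 = 8
Step 3: 0.12 mL brought to 1800 μL → factor 1.8/0.12 = 15
Step 4: 0.1 mL + 0.7 mL = 0.8 mL total → factor 0.8/0.1 = 8
Step 5: unknown factor x
Product of known-step factors = 12000
Overall factor = 1.00 × 10^6 copies/μL / (0.240 copies/μL) = 4.1667 × 10^6
x = 4.1667 × 10^6 / 12000 = 347

347-fold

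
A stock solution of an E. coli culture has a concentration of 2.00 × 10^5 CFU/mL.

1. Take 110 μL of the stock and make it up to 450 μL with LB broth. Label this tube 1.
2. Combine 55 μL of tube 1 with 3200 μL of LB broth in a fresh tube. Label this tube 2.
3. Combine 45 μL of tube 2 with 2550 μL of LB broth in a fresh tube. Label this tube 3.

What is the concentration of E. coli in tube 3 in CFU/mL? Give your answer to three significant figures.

Step 1: 110 μL brought to 450 μL → factor 450/110 = 4.0909
Step 2: 55 μL + 3200 μL = 3255 μL total → factor 3255/55 = 59.182
Step 3: 45 μL + 2550 μL = 2595 μL total → factor 2595/45 = 57.667
Overall dilution factor = 4.0909 × 59.182 × 57.667 = 13962
Final = 2.00 × 10^5 CFU/mL / 13962 = 14.3 CFU/mL

14.3 CFU/mL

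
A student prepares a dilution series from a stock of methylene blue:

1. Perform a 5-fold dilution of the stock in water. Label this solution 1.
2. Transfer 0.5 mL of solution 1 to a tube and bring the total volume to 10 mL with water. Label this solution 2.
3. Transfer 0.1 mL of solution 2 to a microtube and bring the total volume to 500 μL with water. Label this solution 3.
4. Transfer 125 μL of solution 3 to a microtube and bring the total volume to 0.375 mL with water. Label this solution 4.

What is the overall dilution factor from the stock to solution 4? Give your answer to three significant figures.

Step 1: 5-fold → factor 5
Step 2: 0.5 mL brought to 10 mL → factor 10/0.5 = 20
Step 3: 0.1 mL brought to 500 μL → factor 0.5/0.1 = 5
Step 4: 125 μL brought to 0.375 mL → factor 375/125 = 3
Overall dilution factor = 5 × 20 × 5 × 3 = 1500

1.50 × 10^3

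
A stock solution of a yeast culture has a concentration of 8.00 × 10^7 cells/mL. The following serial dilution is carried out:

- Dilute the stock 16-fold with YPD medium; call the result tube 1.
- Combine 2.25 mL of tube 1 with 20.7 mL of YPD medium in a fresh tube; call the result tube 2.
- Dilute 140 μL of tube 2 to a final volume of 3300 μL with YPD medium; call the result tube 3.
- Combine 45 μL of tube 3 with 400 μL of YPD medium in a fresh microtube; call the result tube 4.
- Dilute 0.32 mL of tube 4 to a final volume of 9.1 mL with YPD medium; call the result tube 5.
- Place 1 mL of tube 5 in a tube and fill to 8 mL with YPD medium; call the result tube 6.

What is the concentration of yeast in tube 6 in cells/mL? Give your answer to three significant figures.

9.24 cells/mL

Step 1: 16-fold → factor 16
Step 2: 2.25 mL + 20.7 mL = 22.95 mL total → factor 22.95/2.25 = 10.2
Step 3: 140 μL brought to 3300 μL → factor 3300/140 = 23.571
Step 4: 45 μL + 400 μL = 445 μL total → factor 445/45 = 9.8889
Step 5: 0.32 mL brought to 9.1 mL → factor 9.1/0.32 = 28.438
Step 6: 1 mL brought to 8 mL → factor 8/1 = 8
Overall dilution factor = 16 × 10.2 × 23.571 × 9.8889 × 28.438 × 8 = 8.6544 × 10^6
Final = 8.00 × 10^7 cells/mL / 8.6544 × 10^6 = 9.24 cells/mL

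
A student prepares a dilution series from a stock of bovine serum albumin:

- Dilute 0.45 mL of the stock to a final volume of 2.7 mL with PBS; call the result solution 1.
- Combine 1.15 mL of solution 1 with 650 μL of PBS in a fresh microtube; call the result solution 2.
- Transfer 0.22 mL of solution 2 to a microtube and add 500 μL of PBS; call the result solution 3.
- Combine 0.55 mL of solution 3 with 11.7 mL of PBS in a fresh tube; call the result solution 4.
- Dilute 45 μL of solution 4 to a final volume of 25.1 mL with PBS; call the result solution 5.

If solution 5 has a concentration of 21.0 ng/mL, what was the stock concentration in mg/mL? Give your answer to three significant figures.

Step 1: 0.45 mL brought to 2.7 mL → factor 2.7/0.45 = 6
Step 2: 1.15 mL + 650 μL = 1.8 mL total → factor 1.8/1.15 = 1.5652
Step 3: 0.22 mL + 500 μL = 0.72 mL total → factor 0.72/0.22 = 3.2727
Step 4: 0.55 mL + 11.7 mL = 12.25 mL total → factor 12.25/0.55 = 22.273
Step 5: 45 μL brought to 25.1 mL → factor 25100/45 = 557.78
Overall dilution factor = 6 × 1.5652 × 3.2727 × 22.273 × 557.78 = 3.8183 × 10^5
Stock = 21.0 ng/mL × 3.8183 × 10^5 = 8.018 × 10^6 ng/mL = 8.02 mg/mL

8.02 mg/mL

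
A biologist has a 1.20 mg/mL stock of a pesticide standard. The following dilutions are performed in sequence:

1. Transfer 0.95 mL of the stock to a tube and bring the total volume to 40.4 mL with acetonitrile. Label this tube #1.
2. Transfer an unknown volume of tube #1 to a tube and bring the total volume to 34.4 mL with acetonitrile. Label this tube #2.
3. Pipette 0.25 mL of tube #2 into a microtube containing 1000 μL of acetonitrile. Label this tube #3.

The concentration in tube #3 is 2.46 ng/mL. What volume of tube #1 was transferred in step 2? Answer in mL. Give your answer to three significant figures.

Step 1: 0.95 mL brought to 40.4 mL → factor 40.4/0.95 = 42.526
Step 2: v brought to 34.4 mL → factor = 34.4 mL/v
Step 3: 0.25 mL + 1000 μL = 1.25 mL total → factor 1.25/0.25 = 5
Product of known-step factors = 212.63
Overall factor = 1.20 mg/mL / (2.46 ng/mL) = 4.878 × 10^5
Step-2 factor = 4.878 × 10^5 / 212.63 = 2294.1
v = 34.4 mL / 2294.1 = 0.0150 mL

0.0150 mL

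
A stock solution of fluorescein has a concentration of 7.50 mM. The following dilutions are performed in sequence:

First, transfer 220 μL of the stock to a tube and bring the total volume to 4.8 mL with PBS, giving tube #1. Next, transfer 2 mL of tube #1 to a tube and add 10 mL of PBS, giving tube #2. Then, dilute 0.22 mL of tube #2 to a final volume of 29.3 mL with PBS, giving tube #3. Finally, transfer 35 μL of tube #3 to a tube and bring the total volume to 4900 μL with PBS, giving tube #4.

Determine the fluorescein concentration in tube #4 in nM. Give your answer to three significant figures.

3.07 nM

Step 1: 220 μL brought to 4.8 mL → factor 4800/220 = 21.818
Step 2: 2 mL + 10 mL = 12 mL total → factor 12/2 = 6
Step 3: 0.22 mL brought to 29.3 mL → factor 29.3/0.22 = 133.18
Step 4: 35 μL brought to 4900 μL → factor 4900/35 = 140
Overall dilution factor = 21.818 × 6 × 133.18 × 140 = 2.4409 × 10^6
Final = 7.50 mM / 2.4409 × 10^6 = 3.073 × 10^-6 mM = 3.07 nM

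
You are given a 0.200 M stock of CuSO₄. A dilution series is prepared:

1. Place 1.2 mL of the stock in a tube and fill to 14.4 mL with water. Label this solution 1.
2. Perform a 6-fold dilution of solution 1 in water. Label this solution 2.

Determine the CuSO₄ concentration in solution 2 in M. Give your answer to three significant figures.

Step 1: 1.2 mL brought to 14.4 mL → factor 14.4/1.2 = 12
Step 2: 6-fold → factor 6
Overall dilution factor = 12 × 6 = 72
Final = 0.200 M / 72 = 0.00278 M

0.00278 M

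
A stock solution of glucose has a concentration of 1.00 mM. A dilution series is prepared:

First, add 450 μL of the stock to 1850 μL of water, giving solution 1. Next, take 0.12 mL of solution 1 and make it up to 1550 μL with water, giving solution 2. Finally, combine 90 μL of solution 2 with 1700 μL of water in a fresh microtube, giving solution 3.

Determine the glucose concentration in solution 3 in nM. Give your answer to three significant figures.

Step 1: 450 μL + 1850 μL = 2300 μL total → factor 2300/450 = 5.1111
Step 2: 0.12 mL brought to 1550 μL → factor 1.55/0.12 = 12.917
Step 3: 90 μL + 1700 μL = 1790 μL total → factor 1790/90 = 19.889
Overall dilution factor = 5.1111 × 12.917 × 19.889 = 1313
Final = 1.00 mM / 1313 = 0.0007616 mM = 762 nM

762 nM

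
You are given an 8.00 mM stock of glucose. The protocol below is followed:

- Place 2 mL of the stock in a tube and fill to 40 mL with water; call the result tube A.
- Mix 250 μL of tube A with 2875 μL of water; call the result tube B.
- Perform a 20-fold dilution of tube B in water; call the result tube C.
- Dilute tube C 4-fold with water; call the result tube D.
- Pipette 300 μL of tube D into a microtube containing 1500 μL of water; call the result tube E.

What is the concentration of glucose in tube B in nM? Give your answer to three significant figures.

Step 1: 2 mL brought to 40 mL → factor 40/2 = 20
Step 2: 250 μL + 2875 μL = 3125 μL total → factor 3125/250 = 12.5
Dilution factor through tube B = 20 × 12.5 = 250
[tube B] = 8.00 mM / 250 = 0.03200 mM = 3.20 × 10^4 nM

3.20 × 10^4 nM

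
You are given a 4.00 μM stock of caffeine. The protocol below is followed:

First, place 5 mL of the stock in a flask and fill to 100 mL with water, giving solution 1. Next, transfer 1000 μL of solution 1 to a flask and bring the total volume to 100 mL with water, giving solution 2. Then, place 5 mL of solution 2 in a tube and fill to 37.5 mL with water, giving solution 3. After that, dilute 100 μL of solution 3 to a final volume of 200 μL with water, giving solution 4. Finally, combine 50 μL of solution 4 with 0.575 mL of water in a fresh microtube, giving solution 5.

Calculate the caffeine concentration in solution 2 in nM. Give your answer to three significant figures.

2.00 nM

Step 1: 5 mL brought to 100 mL → factor 100/5 = 20
Step 2: 1000 μL brought to 100 mL → factor 1 × 10^5/1000 = 100
Dilution factor through solution 2 = 20 × 100 = 2000
[solution 2] = 4.00 μM / 2000 = 0.002000 μM = 2.00 nM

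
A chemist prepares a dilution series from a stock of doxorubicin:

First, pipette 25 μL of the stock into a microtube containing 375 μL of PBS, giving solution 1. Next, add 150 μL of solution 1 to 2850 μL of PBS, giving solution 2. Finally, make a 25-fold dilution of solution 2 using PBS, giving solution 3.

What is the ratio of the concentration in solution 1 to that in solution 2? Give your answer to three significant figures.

Step 1: 25 μL + 375 μL = 400 μL total → factor 400/25 = 16
Step 2: 150 μL + 2850 μL = 3000 μL total → factor 3000/150 = 20
Dilution factor to solution 1 = 16; to solution 2 = 320
[solution 1]/[solution 2] = (factor to solution 2)/(factor to solution 1) = 320/16 = 20.0

20.0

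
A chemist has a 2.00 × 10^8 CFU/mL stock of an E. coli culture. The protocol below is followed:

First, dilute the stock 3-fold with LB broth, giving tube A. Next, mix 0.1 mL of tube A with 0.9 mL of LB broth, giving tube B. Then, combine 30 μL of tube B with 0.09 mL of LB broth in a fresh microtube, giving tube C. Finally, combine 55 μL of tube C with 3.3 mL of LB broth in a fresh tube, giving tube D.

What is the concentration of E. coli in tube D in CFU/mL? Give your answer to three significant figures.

Step 1: 3-fold → factor 3
Step 2: 0.1 mL + 0.9 mL = 1 mL total → factor 1/0.1 = 10
Step 3: 30 μL + 0.09 mL = 120 μL total → factor 120/30 = 4
Step 4: 55 μL + 3.3 mL = 3355 μL total → factor 3355/55 = 61
Overall dilution factor = 3 × 10 × 4 × 61 = 7320
Final = 2.00 × 10^8 CFU/mL / 7320 = 2.73 × 10^4 CFU/mL

2.73 × 10^4 CFU/mL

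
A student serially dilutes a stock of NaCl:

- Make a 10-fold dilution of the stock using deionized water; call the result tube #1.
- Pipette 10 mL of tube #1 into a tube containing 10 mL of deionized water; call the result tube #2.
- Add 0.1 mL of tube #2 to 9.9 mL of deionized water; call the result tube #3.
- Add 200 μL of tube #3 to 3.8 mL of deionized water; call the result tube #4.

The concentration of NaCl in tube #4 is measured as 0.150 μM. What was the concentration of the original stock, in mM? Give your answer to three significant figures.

6.00 mM

Step 1: 10-fold → factor 10
Step 2: 10 mL + 10 mL = 20 mL total → factor 20/10 = 2
Step 3: 0.1 mL + 9.9 mL = 10 mL total → factor 10/0.1 = 100
Step 4: 200 μL + 3.8 mL = 4000 μL total → factor 4000/200 = 20
Overall dilution factor = 10 × 2 × 100 × 20 = 40000
Stock = 0.150 μM × 40000 = 6000 μM = 6.00 mM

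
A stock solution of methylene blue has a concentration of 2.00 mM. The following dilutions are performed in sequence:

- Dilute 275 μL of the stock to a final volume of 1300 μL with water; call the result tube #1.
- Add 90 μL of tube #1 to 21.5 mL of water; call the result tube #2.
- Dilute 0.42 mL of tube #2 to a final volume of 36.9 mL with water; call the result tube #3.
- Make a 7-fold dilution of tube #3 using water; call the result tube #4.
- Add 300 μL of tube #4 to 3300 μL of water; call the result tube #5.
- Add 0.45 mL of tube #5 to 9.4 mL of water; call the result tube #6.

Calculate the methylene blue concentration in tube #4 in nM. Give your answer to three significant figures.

2.87 nM

Step 1: 275 μL brought to 1300 μL → factor 1300/275 = 4.7273
Step 2: 90 μL + 21.5 mL = 21590 μL total → factor 21590/90 = 239.89
Step 3: 0.42 mL brought to 36.9 mL → factor 36.9/0.42 = 87.857
Step 4: 7-fold → factor 7
Dilution factor through tube #4 = 4.7273 × 239.89 × 87.857 × 7 = 6.9742 × 10^5
[tube #4] = 2.00 mM / 6.9742 × 10^5 = 2.868 × 10^-6 mM = 2.87 nM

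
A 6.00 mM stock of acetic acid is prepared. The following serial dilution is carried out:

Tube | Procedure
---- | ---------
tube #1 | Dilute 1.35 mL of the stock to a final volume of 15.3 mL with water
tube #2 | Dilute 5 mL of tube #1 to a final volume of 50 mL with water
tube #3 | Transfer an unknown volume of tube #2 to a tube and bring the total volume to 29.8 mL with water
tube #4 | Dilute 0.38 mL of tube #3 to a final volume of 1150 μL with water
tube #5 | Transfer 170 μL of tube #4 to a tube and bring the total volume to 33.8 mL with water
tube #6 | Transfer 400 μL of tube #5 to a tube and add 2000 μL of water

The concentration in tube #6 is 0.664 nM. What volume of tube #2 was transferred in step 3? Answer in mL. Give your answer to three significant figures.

Step 1: 1.35 mL brought to 15.3 mL → factor 15.3/1.35 = 11.333
Step 2: 5 mL brought to 50 mL → factor 50/5 = 10
Step 3: v brought to 29.8 mL → factor = 29.8 mL/v
Step 4: 0.38 mL brought to 1150 μL → factor 1.15/0.38 = 3.0263
Step 5: 170 μL brought to 33.8 mL → factor 33800/170 = 198.82
Step 6: 400 μL + 2000 μL = 2400 μL total → factor 2400/400 = 6
Product of known-step factors = 4.0916 × 10^5
Overall factor = 6.00 mM / (0.664 nM) = 9.0361 × 10^6
Step-3 factor = 9.0361 × 10^6 / 4.0916 × 10^5 = 22.085
v = 29.8 mL / 22.085 = 1.35 mL

1.35 mL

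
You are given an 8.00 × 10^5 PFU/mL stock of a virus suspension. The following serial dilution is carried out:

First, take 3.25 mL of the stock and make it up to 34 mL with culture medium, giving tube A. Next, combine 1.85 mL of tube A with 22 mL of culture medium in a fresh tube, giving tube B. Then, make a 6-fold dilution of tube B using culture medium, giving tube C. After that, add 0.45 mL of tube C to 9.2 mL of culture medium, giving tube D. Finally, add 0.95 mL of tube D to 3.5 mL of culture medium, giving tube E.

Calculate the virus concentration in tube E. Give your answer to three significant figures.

9.84 PFU/mL

Step 1: 3.25 mL brought to 34 mL → factor 34/3.25 = 10.462
Step 2: 1.85 mL + 22 mL = 23.85 mL total → factor 23.85/1.85 = 12.892
Step 3: 6-fold → factor 6
Step 4: 0.45 mL + 9.2 mL = 9.65 mL total → factor 9.65/0.45 = 21.444
Step 5: 0.95 mL + 3.5 mL = 4.45 mL total → factor 4.45/0.95 = 4.6842
Dilution factor through tube E = 10.462 × 12.892 × 6 × 21.444 × 4.6842 = 81286
[tube E] = 8.00 × 10^5 PFU/mL / 81286 = 9.84 PFU/mL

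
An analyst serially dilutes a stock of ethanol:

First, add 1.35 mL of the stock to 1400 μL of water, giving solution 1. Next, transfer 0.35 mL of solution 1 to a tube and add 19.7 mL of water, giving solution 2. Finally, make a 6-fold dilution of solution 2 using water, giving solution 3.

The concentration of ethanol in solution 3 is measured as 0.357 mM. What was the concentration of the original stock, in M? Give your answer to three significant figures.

Step 1: 1.35 mL + 1400 μL = 2.75 mL total → factor 2.75/1.35 = 2.037
Step 2: 0.35 mL + 19.7 mL = 20.05 mL total → factor 20.05/0.35 = 57.286
Step 3: 6-fold → factor 6
Overall dilution factor = 2.037 × 57.286 × 6 = 700.16
Stock = 0.357 mM × 700.16 = 250.0 mM = 0.250 M

0.250 M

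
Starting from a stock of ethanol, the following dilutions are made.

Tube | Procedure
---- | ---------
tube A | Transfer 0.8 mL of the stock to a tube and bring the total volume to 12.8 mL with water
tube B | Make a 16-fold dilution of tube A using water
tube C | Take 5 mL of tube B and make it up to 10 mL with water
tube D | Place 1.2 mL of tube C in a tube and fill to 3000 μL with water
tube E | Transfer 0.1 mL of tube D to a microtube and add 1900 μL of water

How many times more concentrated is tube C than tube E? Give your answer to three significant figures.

Step 1: 0.8 mL brought to 12.8 mL → factor 12.8/0.8 = 16
Step 2: 16-fold → factor 16
Step 3: 5 mL brought to 10 mL → factor 10/5 = 2
Step 4: 1.2 mL brought to 3000 μL → factor 3/1.2 = 2.5
Step 5: 0.1 mL + 1900 μL = 2 mL total → factor 2/0.1 = 20
Dilution factor to tube C = 512; to tube E = 25600
[tube C]/[tube E] = (factor to tube E)/(factor to tube C) = 25600/512 = 50.0

50.0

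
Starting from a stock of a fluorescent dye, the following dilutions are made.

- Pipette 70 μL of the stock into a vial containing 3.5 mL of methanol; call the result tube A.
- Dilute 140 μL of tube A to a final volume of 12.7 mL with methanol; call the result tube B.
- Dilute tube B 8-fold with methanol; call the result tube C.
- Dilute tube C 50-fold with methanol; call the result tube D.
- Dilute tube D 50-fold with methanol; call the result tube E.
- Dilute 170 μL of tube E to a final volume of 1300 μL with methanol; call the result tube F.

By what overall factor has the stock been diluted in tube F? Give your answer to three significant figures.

7.08 × 10^8

Step 1: 70 μL + 3.5 mL = 3570 μL total → factor 3570/70 = 51
Step 2: 140 μL brought to 12.7 mL → factor 12700/140 = 90.714
Step 3: 8-fold → factor 8
Step 4: 50-fold → factor 50
Step 5: 50-fold → factor 50
Step 6: 170 μL brought to 1300 μL → factor 1300/170 = 7.6471
Overall dilution factor = 51 × 90.714 × 8 × 50 × 50 × 7.6471 = 7.0757 × 10^8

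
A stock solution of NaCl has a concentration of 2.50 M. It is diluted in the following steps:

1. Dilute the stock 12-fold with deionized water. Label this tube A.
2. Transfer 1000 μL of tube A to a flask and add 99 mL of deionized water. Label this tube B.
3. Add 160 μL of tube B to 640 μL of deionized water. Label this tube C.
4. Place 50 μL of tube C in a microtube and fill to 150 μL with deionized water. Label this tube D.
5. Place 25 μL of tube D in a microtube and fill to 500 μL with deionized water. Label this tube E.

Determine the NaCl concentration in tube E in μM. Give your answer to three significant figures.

6.94 μM

Step 1: 12-fold → factor 12
Step 2: 1000 μL + 99 mL = 1 × 10^5 μL total → factor 1 × 10^5/1000 = 100
Step 3: 160 μL + 640 μL = 800 μL total → factor 800/160 = 5
Step 4: 50 μL brought to 150 μL → factor 150/50 = 3
Step 5: 25 μL brought to 500 μL → factor 500/25 = 20
Overall dilution factor = 12 × 100 × 5 × 3 × 20 = 3.6 × 10^5
Final = 2.50 M / 3.6 × 10^5 = 6.944 × 10^-6 M = 6.94 μM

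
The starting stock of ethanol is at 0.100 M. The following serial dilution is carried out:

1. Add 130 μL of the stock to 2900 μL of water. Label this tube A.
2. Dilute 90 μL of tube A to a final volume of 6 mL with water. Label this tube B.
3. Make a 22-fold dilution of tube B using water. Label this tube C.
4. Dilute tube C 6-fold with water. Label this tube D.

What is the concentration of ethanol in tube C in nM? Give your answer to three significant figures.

2.93 × 10^3 nM

Step 1: 130 μL + 2900 μL = 3030 μL total → factor 3030/130 = 23.308
Step 2: 90 μL brought to 6 mL → factor 6000/90 = 66.667
Step 3: 22-fold → factor 22
Dilution factor through tube C = 23.308 × 66.667 × 22 = 34185
[tube C] = 0.100 M / 34185 = 2.925 × 10^-6 M = 2.93 × 10^3 nM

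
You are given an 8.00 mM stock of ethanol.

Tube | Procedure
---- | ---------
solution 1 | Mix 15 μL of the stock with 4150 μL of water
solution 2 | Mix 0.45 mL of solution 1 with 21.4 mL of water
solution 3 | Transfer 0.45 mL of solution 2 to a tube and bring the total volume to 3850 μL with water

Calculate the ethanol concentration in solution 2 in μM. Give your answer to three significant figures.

Step 1: 15 μL + 4150 μL = 4165 μL total → factor 4165/15 = 277.67
Step 2: 0.45 mL + 21.4 mL = 21.85 mL total → factor 21.85/0.45 = 48.556
Dilution factor through solution 2 = 277.67 × 48.556 = 13482
[solution 2] = 8.00 mM / 13482 = 0.0005934 mM = 0.593 μM

0.593 μM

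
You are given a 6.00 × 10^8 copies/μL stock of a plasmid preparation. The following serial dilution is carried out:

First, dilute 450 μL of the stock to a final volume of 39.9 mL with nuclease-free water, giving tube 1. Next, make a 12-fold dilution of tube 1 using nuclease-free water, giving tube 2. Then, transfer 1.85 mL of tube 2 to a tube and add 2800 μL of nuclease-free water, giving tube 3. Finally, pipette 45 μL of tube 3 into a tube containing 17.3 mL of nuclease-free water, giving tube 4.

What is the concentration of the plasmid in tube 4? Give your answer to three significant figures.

582 copies/μL

Step 1: 450 μL brought to 39.9 mL → factor 39900/450 = 88.667
Step 2: 12-fold → factor 12
Step 3: 1.85 mL + 2800 μL = 4.65 mL total → factor 4.65/1.85 = 2.5135
Step 4: 45 μL + 17.3 mL = 17345 μL total → factor 17345/45 = 385.44
Overall dilution factor = 88.667 × 12 × 2.5135 × 385.44 = 1.0308 × 10^6
Final = 6.00 × 10^8 copies/μL / 1.0308 × 10^6 = 582 copies/μL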